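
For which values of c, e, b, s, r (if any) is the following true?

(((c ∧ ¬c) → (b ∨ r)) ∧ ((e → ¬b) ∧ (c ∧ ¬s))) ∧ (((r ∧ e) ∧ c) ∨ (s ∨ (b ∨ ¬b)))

c=T, e=F, b=F, s=F, r=T

  ((c ∧ ¬c) → (b ∨ r)) ∧ ((e → ¬b) ∧ (c ∧ ¬s)) = True
    (c ∧ ¬c) → (b ∨ r) = True
      c ∧ ¬c = False
        ¬c = False
      b ∨ r = True
    (e → ¬b) ∧ (c ∧ ¬s) = True
      e → ¬b = True
        ¬b = True
      c ∧ ¬s = True
        ¬s = True
  ((r ∧ e) ∧ c) ∨ (s ∨ (b ∨ ¬b)) = True
    (r ∧ e) ∧ c = False
      r ∧ e = False
    s ∨ (b ∨ ¬b) = True
      b ∨ ¬b = True
        ¬b = True
Both conjuncts True, so the formula holds.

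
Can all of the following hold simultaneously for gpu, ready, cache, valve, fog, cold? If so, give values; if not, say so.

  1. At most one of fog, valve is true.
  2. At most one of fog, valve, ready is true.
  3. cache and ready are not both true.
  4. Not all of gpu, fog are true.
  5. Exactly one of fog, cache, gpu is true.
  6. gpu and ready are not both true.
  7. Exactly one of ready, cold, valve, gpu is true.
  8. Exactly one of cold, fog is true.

gpu = False, ready = False, cache = True, valve = False, fog = False, cold = True

  (1) {fog, valve}: 0 true — at most one ✓
  (2) {fog, valve, ready}: 0 true — at most one ✓
  (3) cache=T, ready=F — not both ✓
  (4) {gpu, fog}: 0/2 true — not all ✓
  (5) {fog, cache, gpu}: 1 true — exactly one ✓
  (6) gpu=F, ready=F — not both ✓
  (7) {ready, cold, valve, gpu}: 1 true — exactly one ✓
  (8) {cold, fog}: 1 true — exactly one ✓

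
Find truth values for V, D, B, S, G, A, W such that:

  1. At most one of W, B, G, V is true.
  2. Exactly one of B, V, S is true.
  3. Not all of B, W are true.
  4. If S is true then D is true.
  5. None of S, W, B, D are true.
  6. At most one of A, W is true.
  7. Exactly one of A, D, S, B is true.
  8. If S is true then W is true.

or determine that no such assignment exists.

V=T, D=F, B=F, S=F, G=F, A=T, W=F

  (1) {W, B, G, V}: 1 true — at most one ✓
  (2) {B, V, S}: 1 true — exactly one ✓
  (3) {B, W}: 0/2 true — not all ✓
  (4) S=F ⇒ D: vacuous ✓
  (5) {S, W, B, D}: 0 true — none ✓
  (6) {A, W}: 1 true — at most one ✓
  (7) {A, D, S, B}: 1 true — exactly one ✓
  (8) S=F ⇒ W: vacuous ✓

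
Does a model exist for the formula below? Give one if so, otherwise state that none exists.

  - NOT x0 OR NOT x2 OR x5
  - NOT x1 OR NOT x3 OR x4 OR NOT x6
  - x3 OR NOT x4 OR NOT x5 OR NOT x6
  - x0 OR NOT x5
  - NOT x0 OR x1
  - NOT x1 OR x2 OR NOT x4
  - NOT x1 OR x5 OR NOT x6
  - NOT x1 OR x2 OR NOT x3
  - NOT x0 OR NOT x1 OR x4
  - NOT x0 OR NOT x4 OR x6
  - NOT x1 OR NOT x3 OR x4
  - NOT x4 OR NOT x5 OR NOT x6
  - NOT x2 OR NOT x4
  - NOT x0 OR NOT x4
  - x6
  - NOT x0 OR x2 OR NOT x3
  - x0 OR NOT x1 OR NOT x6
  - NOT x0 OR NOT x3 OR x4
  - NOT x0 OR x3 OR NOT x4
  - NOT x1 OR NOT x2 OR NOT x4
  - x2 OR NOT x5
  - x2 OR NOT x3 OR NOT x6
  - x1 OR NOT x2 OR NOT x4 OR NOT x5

Unit clause (x6) forces x6 = True.
Try x0 = True:
  (NOT x0 OR x1) forces x1 = True.
  (NOT x1 OR x5 OR NOT x6) forces x5 = True.
  (NOT x0 OR NOT x1 OR x4) forces x4 = True.
  clause (NOT x4 OR NOT x5 OR NOT x6) is falsified — backtrack.
So x0 = False.
  then (x0 OR NOT x5) forces x5 = False.
  then (NOT x1 OR x5 OR NOT x6) forces x1 = False.
Set x2 = False.
  then (x2 OR NOT x3 OR NOT x6) forces x3 = False.
Set x4 = True.
All clauses satisfied.

x0 = False, x1 = False, x2 = False, x3 = False, x4 = True, x5 = False, x6 = True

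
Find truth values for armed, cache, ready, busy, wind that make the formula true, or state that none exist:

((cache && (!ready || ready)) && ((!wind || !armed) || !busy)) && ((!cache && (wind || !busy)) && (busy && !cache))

Case cache = True: the conjunct !cache is False.
Case cache = False: the conjunct cache is False.
Both cases fail — unsatisfiable.

No satisfying assignment exists.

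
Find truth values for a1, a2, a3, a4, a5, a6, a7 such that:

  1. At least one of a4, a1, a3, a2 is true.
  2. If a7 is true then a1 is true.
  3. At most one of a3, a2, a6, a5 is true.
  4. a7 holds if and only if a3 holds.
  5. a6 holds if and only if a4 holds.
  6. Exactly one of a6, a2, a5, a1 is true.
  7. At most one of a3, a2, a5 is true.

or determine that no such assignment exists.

a1 = False; a2 = True; a3 = False; a4 = False; a5 = False; a6 = False; a7 = False

  (1) {a4, a1, a3, a2}: 1 true — at least one ✓
  (2) a7=F ⇒ a1: vacuous ✓
  (3) {a3, a2, a6, a5}: 1 true — at most one ✓
  (4) a7=F, a3=F — same ✓
  (5) a6=F, a4=F — same ✓
  (6) {a6, a2, a5, a1}: 1 true — exactly one ✓
  (7) {a3, a2, a5}: 1 true — at most one ✓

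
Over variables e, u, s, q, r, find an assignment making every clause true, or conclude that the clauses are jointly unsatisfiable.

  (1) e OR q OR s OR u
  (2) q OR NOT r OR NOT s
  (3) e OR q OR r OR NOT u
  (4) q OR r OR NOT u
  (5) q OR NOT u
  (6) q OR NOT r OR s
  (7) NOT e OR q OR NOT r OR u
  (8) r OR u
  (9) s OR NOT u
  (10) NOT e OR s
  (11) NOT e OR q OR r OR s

Set e = True.
  then (NOT e OR s) forces s = True.
Set u = True.
  then (q OR NOT u) forces q = True.
Set r = True.
All clauses satisfied.

e=T, u=T, s=T, q=T, r=T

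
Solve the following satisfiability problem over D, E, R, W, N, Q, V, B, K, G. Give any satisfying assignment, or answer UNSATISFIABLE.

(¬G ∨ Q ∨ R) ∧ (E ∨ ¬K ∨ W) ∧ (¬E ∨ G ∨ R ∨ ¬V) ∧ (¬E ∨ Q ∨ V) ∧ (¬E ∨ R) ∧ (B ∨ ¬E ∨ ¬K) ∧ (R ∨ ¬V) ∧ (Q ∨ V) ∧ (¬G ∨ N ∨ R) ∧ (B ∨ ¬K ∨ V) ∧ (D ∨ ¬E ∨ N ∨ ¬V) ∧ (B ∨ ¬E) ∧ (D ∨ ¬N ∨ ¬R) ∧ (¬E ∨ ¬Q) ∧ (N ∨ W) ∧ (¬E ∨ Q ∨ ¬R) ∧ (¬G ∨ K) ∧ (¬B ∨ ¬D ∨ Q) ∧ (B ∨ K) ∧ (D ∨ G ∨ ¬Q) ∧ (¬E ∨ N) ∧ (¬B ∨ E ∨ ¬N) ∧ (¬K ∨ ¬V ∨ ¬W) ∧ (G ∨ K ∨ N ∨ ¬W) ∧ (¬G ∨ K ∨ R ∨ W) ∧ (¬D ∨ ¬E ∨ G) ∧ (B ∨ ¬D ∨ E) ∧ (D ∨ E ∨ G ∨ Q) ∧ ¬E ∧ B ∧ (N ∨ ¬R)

D: True, E: False, R: False, W: True, N: False, Q: True, V: False, B: True, K: True, G: False

Unit clause (¬E) forces E = False.
Unit clause (B) forces B = True.
In (¬B ∨ E ∨ ¬N) only ¬N is left, so N = False.
In (N ∨ ¬R) only ¬R is left, so R = False.
In (R ∨ ¬V) only ¬V is left, so V = False.
In (Q ∨ V) only Q is left, so Q = True.
In (¬G ∨ N ∨ R) only ¬G is left, so G = False.
In (N ∨ W) only W is left, so W = True.
In (D ∨ G ∨ ¬Q) only D is left, so D = True.
In (G ∨ K ∨ N ∨ ¬W) only K is left, so K = True.
All clauses satisfied.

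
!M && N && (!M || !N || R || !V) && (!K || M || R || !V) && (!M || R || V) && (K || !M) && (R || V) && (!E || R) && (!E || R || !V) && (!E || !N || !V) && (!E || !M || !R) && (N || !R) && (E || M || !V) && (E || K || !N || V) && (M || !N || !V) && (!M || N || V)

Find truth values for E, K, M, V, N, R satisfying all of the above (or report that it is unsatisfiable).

Unit clause (!M) forces M = False.
Unit clause (N) forces N = True.
In (M || !N || !V) only !V is left, so V = False.
In (R || V) only R is left, so R = True.
Set E = True.
Set K = True.
All clauses satisfied.

E = True, K = True, M = False, V = False, N = True, R = True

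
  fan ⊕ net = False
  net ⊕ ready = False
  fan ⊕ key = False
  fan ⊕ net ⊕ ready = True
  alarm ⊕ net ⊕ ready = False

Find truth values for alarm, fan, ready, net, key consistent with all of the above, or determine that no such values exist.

alarm: False, fan: True, ready: True, net: True, key: True

fan ⊕ net = T ⊕ T = False ✓
net ⊕ ready = T ⊕ T = False ✓
fan ⊕ key = T ⊕ T = False ✓
fan ⊕ net ⊕ ready = T ⊕ T ⊕ T = True ✓
alarm ⊕ net ⊕ ready = F ⊕ T ⊕ T = False ✓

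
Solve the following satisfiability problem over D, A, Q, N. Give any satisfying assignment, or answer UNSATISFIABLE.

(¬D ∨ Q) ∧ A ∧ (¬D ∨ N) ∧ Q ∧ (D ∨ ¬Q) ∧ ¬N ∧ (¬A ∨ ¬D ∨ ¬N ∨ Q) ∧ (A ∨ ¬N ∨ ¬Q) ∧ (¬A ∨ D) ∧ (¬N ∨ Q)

Case N = True:
  Clause (¬N) is falsified — contradiction.
Case N = False:
  (A) forces A = True.
  (¬D ∨ N) forces D = False.
  Clause (¬A ∨ D) is falsified — contradiction.
Both cases fail, so the formula is unsatisfiable.

UNSATISFIABLE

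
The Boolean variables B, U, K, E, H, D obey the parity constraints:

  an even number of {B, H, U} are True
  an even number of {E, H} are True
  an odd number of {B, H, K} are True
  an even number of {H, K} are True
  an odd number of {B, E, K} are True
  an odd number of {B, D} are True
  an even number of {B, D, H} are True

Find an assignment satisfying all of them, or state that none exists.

B = True, U = False, K = True, E = True, H = True, D = False

{B, H, U}: 2 true → even ✓
{E, H}: 2 true → even ✓
{B, H, K}: 3 true → odd ✓
{H, K}: 2 true → even ✓
{B, E, K}: 3 true → odd ✓
{B, D}: 1 true → odd ✓
{B, D, H}: 2 true → even ✓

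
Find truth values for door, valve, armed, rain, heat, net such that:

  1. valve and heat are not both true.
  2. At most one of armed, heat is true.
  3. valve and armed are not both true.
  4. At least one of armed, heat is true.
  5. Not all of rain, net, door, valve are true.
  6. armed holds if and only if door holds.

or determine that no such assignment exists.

door=F, valve=F, armed=F, rain=T, heat=T, net=F

  (1) valve=F, heat=T — not both ✓
  (2) {armed, heat}: 1 true — at most one ✓
  (3) valve=F, armed=F — not both ✓
  (4) {armed, heat}: 1 true — at least one ✓
  (5) {rain, net, door, valve}: 1/4 true — not all ✓
  (6) armed=F, door=F — same ✓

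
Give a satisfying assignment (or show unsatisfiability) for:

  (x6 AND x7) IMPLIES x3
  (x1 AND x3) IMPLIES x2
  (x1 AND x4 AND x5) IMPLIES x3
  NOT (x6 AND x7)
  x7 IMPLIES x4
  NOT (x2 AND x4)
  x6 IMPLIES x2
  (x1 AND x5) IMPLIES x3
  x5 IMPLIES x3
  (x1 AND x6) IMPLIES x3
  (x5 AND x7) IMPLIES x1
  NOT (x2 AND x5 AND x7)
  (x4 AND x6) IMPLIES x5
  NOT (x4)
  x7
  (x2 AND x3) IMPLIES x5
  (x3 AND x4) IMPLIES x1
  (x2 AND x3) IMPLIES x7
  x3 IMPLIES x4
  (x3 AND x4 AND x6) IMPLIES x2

Case x7 = True:
  (NOT x4) forces x4 = False.
  Clause (x4 OR NOT x7) is falsified — contradiction.
Case x7 = False:
  Clause (x7) is falsified — contradiction.
Both cases fail, so the formula is unsatisfiable.

No satisfying assignment exists.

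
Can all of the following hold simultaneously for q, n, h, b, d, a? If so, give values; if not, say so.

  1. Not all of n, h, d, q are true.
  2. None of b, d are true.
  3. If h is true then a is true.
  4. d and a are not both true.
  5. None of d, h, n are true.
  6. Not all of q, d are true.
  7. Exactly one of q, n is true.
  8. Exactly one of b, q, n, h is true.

q = True; n = False; h = False; b = False; d = False; a = True

  (1) {n, h, d, q}: 1/4 true — not all ✓
  (2) {b, d}: 0 true — none ✓
  (3) h=F ⇒ a: vacuous ✓
  (4) d=F, a=T — not both ✓
  (5) {d, h, n}: 0 true — none ✓
  (6) {q, d}: 1/2 true — not all ✓
  (7) {q, n}: 1 true — exactly one ✓
  (8) {b, q, n, h}: 1 true — exactly one ✓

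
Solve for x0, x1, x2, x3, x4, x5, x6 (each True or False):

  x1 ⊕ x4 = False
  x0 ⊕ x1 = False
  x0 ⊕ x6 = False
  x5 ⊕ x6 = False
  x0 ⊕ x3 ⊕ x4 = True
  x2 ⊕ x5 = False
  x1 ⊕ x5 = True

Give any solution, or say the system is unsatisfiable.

No satisfying assignment exists.

Adding constraints 2, 3, 4, 7 mod 2: every variable appears an even number of times on the left, so the left side is 0.
But the right sides sum to 1 (mod 2). 0 ≠ 1 — the system is inconsistent.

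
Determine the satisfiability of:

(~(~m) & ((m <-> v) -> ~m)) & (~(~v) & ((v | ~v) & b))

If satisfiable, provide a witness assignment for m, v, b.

Unsatisfiable

Case v = True: the formula simplifies to (~(~m) & (m -> ~m)) & b.
  m = True: the conjunct m -> ~m becomes True -> ~True = False.
  m = False: the conjunct ~(~m) becomes ~(~False) = False.
Case v = False: the conjunct ~(~v) becomes ~(~False) = False.
Both cases fail — unsatisfiable.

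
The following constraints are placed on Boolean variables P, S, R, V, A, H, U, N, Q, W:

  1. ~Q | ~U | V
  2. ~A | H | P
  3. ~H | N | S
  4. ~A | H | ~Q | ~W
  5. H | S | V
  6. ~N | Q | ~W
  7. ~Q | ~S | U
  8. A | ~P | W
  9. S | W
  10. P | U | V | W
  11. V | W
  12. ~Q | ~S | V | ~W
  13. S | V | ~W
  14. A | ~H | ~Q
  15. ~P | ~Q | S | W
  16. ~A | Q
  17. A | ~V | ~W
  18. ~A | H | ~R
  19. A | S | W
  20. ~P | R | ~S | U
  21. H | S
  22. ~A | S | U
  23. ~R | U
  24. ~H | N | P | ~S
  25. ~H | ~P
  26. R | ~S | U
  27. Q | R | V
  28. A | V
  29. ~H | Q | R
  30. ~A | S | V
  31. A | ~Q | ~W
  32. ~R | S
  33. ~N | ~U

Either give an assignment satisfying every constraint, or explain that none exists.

Set P = False.
Set S = True.
Set R = True.
  then (~R | U) forces U = True.
  then (~N | ~U) forces N = False.
  then (~H | N | P | ~S) forces H = False.
  then (~A | H | P) forces A = False.
  then (A | V) forces V = True.
  then (A | ~V | ~W) forces W = False.
Set Q = False.
All clauses satisfied.

P=F, S=T, R=T, V=T, A=F, H=F, U=T, N=F, Q=F, W=F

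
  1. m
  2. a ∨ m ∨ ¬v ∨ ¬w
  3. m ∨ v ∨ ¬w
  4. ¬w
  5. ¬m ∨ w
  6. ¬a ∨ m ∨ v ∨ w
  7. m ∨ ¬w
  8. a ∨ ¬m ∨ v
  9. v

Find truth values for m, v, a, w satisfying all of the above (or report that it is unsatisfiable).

Case m = True:
  (¬w) forces w = False.
  Clause (¬m ∨ w) is falsified — contradiction.
Case m = False:
  Clause (m) is falsified — contradiction.
Both cases fail, so the formula is unsatisfiable.

UNSATISFIABLE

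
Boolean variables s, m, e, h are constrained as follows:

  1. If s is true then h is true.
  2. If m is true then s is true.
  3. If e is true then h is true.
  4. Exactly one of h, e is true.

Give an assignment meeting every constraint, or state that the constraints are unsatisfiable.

s=T, m=T, e=F, h=T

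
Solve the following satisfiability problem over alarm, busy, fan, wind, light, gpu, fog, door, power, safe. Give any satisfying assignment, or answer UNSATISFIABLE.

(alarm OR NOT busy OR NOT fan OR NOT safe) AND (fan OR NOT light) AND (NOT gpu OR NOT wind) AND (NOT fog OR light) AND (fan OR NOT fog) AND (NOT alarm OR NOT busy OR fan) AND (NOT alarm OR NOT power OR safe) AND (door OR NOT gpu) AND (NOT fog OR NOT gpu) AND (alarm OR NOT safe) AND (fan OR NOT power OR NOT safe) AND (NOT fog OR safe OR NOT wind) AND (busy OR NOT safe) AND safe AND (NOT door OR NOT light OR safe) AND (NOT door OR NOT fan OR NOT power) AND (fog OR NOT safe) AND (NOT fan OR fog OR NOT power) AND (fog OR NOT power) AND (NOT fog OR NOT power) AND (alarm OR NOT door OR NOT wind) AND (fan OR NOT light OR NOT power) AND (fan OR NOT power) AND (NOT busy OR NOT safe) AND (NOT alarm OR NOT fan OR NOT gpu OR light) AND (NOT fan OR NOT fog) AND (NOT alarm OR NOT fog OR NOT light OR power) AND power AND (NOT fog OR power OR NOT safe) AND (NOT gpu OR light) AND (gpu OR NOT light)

No satisfying assignment exists.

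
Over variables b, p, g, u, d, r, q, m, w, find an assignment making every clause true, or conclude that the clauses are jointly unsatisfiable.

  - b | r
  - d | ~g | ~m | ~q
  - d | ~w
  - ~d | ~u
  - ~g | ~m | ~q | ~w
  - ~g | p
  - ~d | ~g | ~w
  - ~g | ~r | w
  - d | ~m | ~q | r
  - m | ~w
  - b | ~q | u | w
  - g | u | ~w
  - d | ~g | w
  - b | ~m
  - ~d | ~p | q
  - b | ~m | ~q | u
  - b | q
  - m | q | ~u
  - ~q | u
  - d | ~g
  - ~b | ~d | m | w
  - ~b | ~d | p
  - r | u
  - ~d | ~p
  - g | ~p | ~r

Set b = True.
Set p = False.
  then (~g | p) forces g = False.
  then (~b | ~d | p) forces d = False.
  then (d | ~w) forces w = False.
Set u = True.
Set r = False.
Set q = True.
  then (d | ~m | ~q | r) forces m = False.
All clauses satisfied.

b = True; p = False; g = False; u = True; d = False; r = False; q = True; m = False; w = False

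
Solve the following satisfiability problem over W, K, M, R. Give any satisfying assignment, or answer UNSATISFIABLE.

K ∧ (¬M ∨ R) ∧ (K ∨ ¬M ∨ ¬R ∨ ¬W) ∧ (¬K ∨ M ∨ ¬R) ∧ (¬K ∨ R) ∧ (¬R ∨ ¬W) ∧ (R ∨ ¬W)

Unit clause (K) forces K = True.
In (¬K ∨ R) only R is left, so R = True.
In (¬R ∨ ¬W) only ¬W is left, so W = False.
In (¬K ∨ M ∨ ¬R) only M is left, so M = True.
Check each clause:
  (K): K holds.
  (¬M ∨ R): R holds.
  (K ∨ ¬M ∨ ¬R ∨ ¬W): K holds.
  (¬K ∨ M ∨ ¬R): M holds.
  (¬K ∨ R): R holds.
  (¬R ∨ ¬W): ¬W holds.
  (R ∨ ¬W): R holds.
All clauses satisfied.

W=F, K=T, M=T, R=T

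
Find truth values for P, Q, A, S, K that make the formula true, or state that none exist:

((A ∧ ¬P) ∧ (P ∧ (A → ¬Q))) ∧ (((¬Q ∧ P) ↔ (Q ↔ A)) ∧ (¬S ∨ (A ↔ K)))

Case P = True: the conjunct ¬P is False.
Case P = False: the conjunct P is False.
Both cases fail — unsatisfiable.

Unsatisfiable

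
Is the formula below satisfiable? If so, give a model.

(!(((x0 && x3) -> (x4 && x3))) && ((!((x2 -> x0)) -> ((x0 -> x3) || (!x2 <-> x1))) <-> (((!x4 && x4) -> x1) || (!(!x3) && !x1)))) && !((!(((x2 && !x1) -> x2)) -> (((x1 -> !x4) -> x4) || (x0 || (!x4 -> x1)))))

The formula is unsatisfiable.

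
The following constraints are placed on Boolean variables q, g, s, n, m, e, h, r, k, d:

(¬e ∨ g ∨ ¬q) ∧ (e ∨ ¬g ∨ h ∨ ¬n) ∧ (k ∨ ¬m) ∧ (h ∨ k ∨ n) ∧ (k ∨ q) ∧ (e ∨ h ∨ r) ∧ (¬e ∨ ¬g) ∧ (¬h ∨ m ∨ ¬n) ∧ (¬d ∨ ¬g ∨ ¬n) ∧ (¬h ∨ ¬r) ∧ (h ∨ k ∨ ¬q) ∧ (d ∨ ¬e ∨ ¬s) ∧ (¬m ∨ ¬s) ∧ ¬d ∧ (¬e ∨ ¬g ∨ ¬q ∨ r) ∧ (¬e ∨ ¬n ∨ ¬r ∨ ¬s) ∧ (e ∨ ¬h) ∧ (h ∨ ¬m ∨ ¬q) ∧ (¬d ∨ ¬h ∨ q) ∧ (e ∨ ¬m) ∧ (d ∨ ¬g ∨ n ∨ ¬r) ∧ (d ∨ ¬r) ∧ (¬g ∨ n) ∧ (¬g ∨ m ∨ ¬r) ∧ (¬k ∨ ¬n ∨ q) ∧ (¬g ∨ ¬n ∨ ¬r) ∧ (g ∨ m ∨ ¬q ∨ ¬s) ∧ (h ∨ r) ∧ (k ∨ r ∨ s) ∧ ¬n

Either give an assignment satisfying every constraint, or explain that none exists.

Unit clause (¬d) forces d = False.
In (d ∨ ¬r) only ¬r is left, so r = False.
In (h ∨ r) only h is left, so h = True.
Unit clause (¬n) forces n = False.
In (e ∨ ¬h) only e is left, so e = True.
In (¬g ∨ n) only ¬g is left, so g = False.
In (¬e ∨ g ∨ ¬q) only ¬q is left, so q = False.
In (k ∨ q) only k is left, so k = True.
In (d ∨ ¬e ∨ ¬s) only ¬s is left, so s = False.
Set m = False.
All clauses satisfied.

q=F; g=F; s=F; n=F; m=F; e=T; h=T; r=F; k=T; d=F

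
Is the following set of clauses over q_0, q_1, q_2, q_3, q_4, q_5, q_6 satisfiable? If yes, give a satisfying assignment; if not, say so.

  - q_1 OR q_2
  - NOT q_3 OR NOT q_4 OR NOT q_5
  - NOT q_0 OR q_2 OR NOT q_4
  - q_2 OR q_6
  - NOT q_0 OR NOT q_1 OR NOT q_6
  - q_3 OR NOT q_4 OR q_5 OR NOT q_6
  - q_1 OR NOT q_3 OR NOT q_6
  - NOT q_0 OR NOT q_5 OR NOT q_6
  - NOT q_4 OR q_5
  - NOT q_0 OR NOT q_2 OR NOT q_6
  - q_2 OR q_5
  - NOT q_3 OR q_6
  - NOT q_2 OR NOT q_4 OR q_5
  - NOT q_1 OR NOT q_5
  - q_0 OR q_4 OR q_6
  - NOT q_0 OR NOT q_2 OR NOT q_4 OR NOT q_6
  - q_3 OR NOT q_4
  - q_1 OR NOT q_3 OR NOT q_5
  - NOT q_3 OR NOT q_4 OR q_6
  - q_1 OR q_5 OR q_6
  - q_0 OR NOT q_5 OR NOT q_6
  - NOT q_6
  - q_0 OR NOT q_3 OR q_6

Unit clause (NOT q_6) forces q_6 = False.
In (q_2 OR q_6) only q_2 is left, so q_2 = True.
In (NOT q_3 OR q_6) only NOT q_3 is left, so q_3 = False.
In (q_3 OR NOT q_4) only NOT q_4 is left, so q_4 = False.
In (q_0 OR q_4 OR q_6) only q_0 is left, so q_0 = True.
Set q_1 = True.
  then (NOT q_1 OR NOT q_5) forces q_5 = False.
All clauses satisfied.

q_0 = True, q_1 = True, q_2 = True, q_3 = False, q_4 = False, q_5 = False, q_6 = False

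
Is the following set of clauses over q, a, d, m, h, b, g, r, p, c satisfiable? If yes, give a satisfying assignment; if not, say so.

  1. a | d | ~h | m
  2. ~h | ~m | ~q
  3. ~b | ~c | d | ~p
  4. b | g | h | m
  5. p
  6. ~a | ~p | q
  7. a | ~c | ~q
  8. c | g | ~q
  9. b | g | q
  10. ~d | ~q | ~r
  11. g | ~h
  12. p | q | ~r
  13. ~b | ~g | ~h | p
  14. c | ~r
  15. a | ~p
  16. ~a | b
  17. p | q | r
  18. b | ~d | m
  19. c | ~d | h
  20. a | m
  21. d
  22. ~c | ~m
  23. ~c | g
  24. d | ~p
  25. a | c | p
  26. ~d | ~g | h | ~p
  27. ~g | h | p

q: True, a: True, d: True, m: False, h: True, b: True, g: True, r: False, p: True, c: False

Unit clause (p) forces p = True.
In (a | ~p) only a is left, so a = True.
In (~a | b) only b is left, so b = True.
Unit clause (d) forces d = True.
In (~a | ~p | q) only q is left, so q = True.
In (~d | ~q | ~r) only ~r is left, so r = False.
Set m = False.
Set h = True.
  then (g | ~h) forces g = True.
Set c = False.
All clauses satisfied.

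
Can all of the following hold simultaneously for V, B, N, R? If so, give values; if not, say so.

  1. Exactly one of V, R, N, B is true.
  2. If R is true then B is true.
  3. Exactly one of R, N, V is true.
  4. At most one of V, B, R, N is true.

V = True; B = False; N = False; R = False

  (1) {V, R, N, B}: 1 true — exactly one ✓
  (2) R=F ⇒ B: vacuous ✓
  (3) {R, N, V}: 1 true — exactly one ✓
  (4) {V, B, R, N}: 1 true — at most one ✓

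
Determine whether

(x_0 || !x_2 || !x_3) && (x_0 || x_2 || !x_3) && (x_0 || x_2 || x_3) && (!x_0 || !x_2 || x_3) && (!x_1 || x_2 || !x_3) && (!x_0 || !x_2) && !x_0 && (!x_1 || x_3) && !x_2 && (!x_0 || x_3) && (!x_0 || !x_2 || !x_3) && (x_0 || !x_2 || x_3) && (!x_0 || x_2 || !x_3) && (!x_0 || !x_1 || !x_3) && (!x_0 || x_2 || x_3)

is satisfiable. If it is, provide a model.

No satisfying assignment exists.

Case x_0 = True:
  Clause (!x_0) is falsified — contradiction.
Case x_0 = False:
  (!x_2) forces x_2 = False.
  (x_0 || x_2 || !x_3) forces x_3 = False.
  Clause (x_0 || x_2 || x_3) is falsified — contradiction.
Both cases fail, so the formula is unsatisfiable.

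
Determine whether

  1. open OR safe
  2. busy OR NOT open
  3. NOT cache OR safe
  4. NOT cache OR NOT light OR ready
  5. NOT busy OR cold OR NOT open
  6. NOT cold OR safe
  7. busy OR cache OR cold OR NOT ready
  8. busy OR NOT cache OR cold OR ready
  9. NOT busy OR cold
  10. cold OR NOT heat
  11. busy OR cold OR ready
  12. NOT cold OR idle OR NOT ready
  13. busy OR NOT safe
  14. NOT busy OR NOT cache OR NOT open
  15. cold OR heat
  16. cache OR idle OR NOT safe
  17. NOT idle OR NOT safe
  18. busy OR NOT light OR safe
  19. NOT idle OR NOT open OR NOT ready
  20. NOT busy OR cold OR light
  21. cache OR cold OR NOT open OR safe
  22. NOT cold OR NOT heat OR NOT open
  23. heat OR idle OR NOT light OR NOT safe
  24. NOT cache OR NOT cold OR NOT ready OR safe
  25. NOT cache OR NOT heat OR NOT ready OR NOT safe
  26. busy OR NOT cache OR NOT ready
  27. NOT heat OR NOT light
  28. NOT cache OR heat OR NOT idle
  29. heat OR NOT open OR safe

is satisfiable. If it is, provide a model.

idle: False; open: False; cache: True; cold: True; heat: True; light: False; safe: True; busy: True; ready: False

Set idle = False.
Set open = False.
  then (open OR safe) forces safe = True.
  then (busy OR NOT safe) forces busy = True.
  then (cache OR idle OR NOT safe) forces cache = True.
  then (NOT busy OR cold) forces cold = True.
  then (NOT cold OR idle OR NOT ready) forces ready = False.
  then (NOT cache OR NOT light OR ready) forces light = False.
Set heat = True.
All clauses satisfied.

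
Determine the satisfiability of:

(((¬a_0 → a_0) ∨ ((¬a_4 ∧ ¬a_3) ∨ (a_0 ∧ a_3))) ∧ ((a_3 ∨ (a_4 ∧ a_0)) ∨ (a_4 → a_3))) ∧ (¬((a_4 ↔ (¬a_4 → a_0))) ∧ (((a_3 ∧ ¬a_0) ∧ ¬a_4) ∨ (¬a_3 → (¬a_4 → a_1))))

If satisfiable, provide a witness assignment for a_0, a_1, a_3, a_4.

a_0 = True, a_1 = True, a_3 = True, a_4 = False

  ((¬a_0 → a_0) ∨ ((¬a_4 ∧ ¬a_3) ∨ (a_0 ∧ a_3))) ∧ ((a_3 ∨ (a_4 ∧ a_0)) ∨ (a_4 → a_3)) = True
    (¬a_0 → a_0) ∨ ((¬a_4 ∧ ¬a_3) ∨ (a_0 ∧ a_3)) = True
      ¬a_0 → a_0 = True
        ¬a_0 = False
      (¬a_4 ∧ ¬a_3) ∨ (a_0 ∧ a_3) = True
        ¬a_4 ∧ ¬a_3 = False
          ¬a_4 = True
          ¬a_3 = False
        a_0 ∧ a_3 = True
    (a_3 ∨ (a_4 ∧ a_0)) ∨ (a_4 → a_3) = True
      a_3 ∨ (a_4 ∧ a_0) = True
        a_4 ∧ a_0 = False
      a_4 → a_3 = True
  ¬((a_4 ↔ (¬a_4 → a_0))) ∧ (((a_3 ∧ ¬a_0) ∧ ¬a_4) ∨ (¬a_3 → (¬a_4 → a_1))) = True
    ¬((a_4 ↔ (¬a_4 → a_0))) = True
      a_4 ↔ (¬a_4 → a_0) = False
        ¬a_4 → a_0 = True
          ¬a_4 = True
    ((a_3 ∧ ¬a_0) ∧ ¬a_4) ∨ (¬a_3 → (¬a_4 → a_1)) = True
      (a_3 ∧ ¬a_0) ∧ ¬a_4 = False
        a_3 ∧ ¬a_0 = False
          ¬a_0 = False
        ¬a_4 = True
      ¬a_3 → (¬a_4 → a_1) = True
        ¬a_3 = False
        ¬a_4 → a_1 = True
          ¬a_4 = True
Both conjuncts True, so the formula holds.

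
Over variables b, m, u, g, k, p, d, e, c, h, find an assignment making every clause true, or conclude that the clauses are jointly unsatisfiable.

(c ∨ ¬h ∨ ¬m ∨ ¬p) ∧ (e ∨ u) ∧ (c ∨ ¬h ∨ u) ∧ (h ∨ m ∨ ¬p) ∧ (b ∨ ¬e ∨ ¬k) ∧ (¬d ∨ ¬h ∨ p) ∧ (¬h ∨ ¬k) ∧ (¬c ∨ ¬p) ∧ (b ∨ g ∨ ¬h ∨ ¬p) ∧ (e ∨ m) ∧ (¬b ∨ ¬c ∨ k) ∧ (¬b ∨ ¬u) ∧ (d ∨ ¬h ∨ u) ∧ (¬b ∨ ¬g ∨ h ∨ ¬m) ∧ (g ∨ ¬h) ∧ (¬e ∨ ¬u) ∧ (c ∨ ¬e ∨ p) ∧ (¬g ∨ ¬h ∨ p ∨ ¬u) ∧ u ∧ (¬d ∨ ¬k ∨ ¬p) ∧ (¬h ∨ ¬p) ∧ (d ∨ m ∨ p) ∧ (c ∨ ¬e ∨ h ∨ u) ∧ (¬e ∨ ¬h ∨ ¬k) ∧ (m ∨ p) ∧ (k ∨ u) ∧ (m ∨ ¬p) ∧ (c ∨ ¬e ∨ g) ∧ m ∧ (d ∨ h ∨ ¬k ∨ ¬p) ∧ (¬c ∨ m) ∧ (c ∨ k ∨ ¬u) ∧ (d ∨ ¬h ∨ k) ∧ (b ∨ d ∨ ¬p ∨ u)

Unit clause (u) forces u = True.
Unit clause (m) forces m = True.
In (¬b ∨ ¬u) only ¬b is left, so b = False.
In (¬e ∨ ¬u) only ¬e is left, so e = False.
Set g = False.
  then (g ∨ ¬h) forces h = False.
Set k = False.
  then (c ∨ k ∨ ¬u) forces c = True.
  then (¬c ∨ ¬p) forces p = False.
Set d = False.
All clauses satisfied.

b: False, m: True, u: True, g: False, k: False, p: False, d: False, e: False, c: True, h: False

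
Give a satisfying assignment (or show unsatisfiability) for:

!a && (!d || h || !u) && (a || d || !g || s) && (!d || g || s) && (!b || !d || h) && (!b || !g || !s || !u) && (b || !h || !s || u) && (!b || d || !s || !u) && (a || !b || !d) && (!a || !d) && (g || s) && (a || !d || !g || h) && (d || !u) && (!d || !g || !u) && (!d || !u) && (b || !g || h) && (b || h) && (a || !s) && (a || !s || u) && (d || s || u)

Unit clause (!a) forces a = False.
In (a || !s) only !s is left, so s = False.
In (g || s) only g is left, so g = True.
In (a || d || !g || s) only d is left, so d = True.
In (a || !b || !d) only !b is left, so b = False.
In (a || !d || !g || h) only h is left, so h = True.
In (!d || !g || !u) only !u is left, so u = False.
All clauses satisfied.

b: False; h: True; d: True; u: False; g: True; a: False; s: False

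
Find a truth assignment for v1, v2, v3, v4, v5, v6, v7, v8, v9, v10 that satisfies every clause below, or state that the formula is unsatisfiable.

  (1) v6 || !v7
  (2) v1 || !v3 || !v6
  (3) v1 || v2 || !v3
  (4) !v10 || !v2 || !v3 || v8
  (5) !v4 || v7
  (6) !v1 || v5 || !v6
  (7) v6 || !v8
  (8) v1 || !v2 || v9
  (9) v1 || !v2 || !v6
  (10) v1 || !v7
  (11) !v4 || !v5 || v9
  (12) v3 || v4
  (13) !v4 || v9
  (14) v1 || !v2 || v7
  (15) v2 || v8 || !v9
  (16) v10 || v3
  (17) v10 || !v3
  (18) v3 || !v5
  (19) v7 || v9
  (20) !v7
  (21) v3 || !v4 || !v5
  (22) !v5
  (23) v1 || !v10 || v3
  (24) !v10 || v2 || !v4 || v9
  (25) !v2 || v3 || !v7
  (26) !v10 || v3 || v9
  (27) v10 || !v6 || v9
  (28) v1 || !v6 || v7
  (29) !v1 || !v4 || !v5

The formula is unsatisfiable.

Case v6 = True:
  (!v7) forces v7 = False.
  (!v4 || v7) forces v4 = False.
  (v3 || v4) forces v3 = True.
  (v1 || !v3 || !v6) forces v1 = True.
  (!v1 || v5 || !v6) forces v5 = True.
  Clause (!v5) is falsified — contradiction.
Case v6 = False:
  (v6 || !v7) forces v7 = False.
  (!v4 || v7) forces v4 = False.
  (v6 || !v8) forces v8 = False.
  (v3 || v4) forces v3 = True.
  (v10 || !v3) forces v10 = True.
  (!v10 || !v2 || !v3 || v8) forces v2 = False.
  (v1 || v2 || !v3) forces v1 = True.
  (v2 || v8 || !v9) forces v9 = False.
  Clause (v7 || v9) is falsified — contradiction.
Both cases fail, so the formula is unsatisfiable.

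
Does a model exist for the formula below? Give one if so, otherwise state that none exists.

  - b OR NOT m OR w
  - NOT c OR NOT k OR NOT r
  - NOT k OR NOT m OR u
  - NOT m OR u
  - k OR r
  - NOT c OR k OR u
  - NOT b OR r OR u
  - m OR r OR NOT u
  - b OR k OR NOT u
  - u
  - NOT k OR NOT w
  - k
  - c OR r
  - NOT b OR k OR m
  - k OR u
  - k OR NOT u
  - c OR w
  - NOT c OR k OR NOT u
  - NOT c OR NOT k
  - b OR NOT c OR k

The formula is unsatisfiable.

Case k = True:
  (u) forces u = True.
  (NOT k OR NOT w) forces w = False.
  (c OR w) forces c = True.
  Clause (NOT c OR NOT k) is falsified — contradiction.
Case k = False:
  Clause (k) is falsified — contradiction.
Both cases fail, so the formula is unsatisfiable.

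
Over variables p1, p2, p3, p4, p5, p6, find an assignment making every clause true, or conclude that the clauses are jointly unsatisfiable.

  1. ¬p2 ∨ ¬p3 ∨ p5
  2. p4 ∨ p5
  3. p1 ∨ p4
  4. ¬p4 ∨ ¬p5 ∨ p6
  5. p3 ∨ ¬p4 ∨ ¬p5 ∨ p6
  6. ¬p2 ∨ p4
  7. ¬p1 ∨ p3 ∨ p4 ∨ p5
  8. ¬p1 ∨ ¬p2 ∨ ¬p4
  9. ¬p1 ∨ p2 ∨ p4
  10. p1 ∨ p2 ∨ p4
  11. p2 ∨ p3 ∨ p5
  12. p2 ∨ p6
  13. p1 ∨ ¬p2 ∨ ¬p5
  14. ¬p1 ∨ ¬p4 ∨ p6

Set p1 = False.
  then (p1 ∨ p4) forces p4 = True.
Set p2 = False.
  then (p2 ∨ p6) forces p6 = True.
Set p3 = True.
Set p5 = False.
All clauses satisfied.

p1 = False; p2 = False; p3 = True; p4 = True; p5 = False; p6 = True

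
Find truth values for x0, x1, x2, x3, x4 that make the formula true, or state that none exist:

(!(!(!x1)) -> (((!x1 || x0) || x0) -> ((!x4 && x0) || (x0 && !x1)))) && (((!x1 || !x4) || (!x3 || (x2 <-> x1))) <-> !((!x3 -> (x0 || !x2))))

x0 = False, x1 = True, x2 = False, x3 = True, x4 = True

  !(!(!x1)) -> (((!x1 || x0) || x0) -> ((!x4 && x0) || (x0 && !x1))) = True
    !(!(!x1)) = False
      !(!x1) = True
        !x1 = False
    ((!x1 || x0) || x0) -> ((!x4 && x0) || (x0 && !x1)) = True
      (!x1 || x0) || x0 = False
        !x1 || x0 = False
          !x1 = False
      (!x4 && x0) || (x0 && !x1) = False
        !x4 && x0 = False
          !x4 = False
        x0 && !x1 = False
          !x1 = False
  ((!x1 || !x4) || (!x3 || (x2 <-> x1))) <-> !((!x3 -> (x0 || !x2))) = True
    (!x1 || !x4) || (!x3 || (x2 <-> x1)) = False
      !x1 || !x4 = False
        !x1 = False
        !x4 = False
      !x3 || (x2 <-> x1) = False
        !x3 = False
        x2 <-> x1 = False
    !((!x3 -> (x0 || !x2))) = False
      !x3 -> (x0 || !x2) = True
        !x3 = False
        x0 || !x2 = True
          !x2 = True
Both conjuncts True, so the formula holds.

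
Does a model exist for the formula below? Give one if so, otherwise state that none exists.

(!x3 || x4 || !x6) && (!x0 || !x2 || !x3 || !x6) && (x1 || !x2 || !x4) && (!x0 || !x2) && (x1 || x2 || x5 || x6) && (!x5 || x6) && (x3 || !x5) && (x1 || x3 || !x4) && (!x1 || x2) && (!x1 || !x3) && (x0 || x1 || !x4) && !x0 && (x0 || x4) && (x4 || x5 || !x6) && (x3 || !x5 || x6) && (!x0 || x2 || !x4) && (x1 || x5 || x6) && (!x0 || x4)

Unit clause (!x0) forces x0 = False.
In (x0 || x4) only x4 is left, so x4 = True.
In (x0 || x1 || !x4) only x1 is left, so x1 = True.
In (!x1 || x2) only x2 is left, so x2 = True.
In (!x1 || !x3) only !x3 is left, so x3 = False.
In (x3 || !x5) only !x5 is left, so x5 = False.
Set x6 = True.
All clauses satisfied.

x0 = False; x1 = True; x2 = True; x3 = False; x4 = True; x5 = False; x6 = True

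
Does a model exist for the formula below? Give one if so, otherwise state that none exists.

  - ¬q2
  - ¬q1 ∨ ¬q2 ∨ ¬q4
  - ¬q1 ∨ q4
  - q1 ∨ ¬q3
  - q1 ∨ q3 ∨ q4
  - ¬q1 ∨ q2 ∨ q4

q1: True, q2: False, q3: False, q4: True

Unit clause (¬q2) forces q2 = False.
Set q1 = True.
  then (¬q1 ∨ q4) forces q4 = True.
Set q3 = False.
All clauses satisfied.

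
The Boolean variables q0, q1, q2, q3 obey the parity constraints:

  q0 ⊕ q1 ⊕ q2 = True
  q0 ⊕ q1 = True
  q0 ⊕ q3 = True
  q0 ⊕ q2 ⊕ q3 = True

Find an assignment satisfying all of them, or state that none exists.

q0 = True, q1 = False, q2 = False, q3 = False

q0 ⊕ q1 ⊕ q2 = T ⊕ F ⊕ F = True ✓
q0 ⊕ q1 = T ⊕ F = True ✓
q0 ⊕ q3 = T ⊕ F = True ✓
q0 ⊕ q2 ⊕ q3 = T ⊕ F ⊕ F = True ✓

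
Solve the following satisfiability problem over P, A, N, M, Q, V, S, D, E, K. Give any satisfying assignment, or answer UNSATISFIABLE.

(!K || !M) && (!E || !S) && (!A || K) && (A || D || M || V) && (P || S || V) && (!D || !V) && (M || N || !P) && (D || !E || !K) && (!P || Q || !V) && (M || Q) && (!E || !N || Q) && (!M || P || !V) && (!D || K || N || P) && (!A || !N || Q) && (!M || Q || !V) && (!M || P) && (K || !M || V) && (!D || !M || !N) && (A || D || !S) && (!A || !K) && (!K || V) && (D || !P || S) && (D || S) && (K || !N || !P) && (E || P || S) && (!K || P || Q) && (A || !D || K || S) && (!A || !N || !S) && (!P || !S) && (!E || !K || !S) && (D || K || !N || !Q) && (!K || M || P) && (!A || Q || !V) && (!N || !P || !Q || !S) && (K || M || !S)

UNSATISFIABLE

Case S = True:
  (!E || !S) forces E = False.
  (!P || !S) forces P = False.
  (!M || P) forces M = False.
  (M || Q) forces Q = True.
  (!K || M || P) forces K = False.
  Clause (K || M || !S) is falsified — contradiction.
Case S = False:
  (D || S) forces D = True.
  (!D || !V) forces V = False.
  (P || S || V) forces P = True.
  (!K || V) forces K = False.
  (!A || K) forces A = False.
  Clause (A || !D || K || S) is falsified — contradiction.
Both cases fail, so the formula is unsatisfiable.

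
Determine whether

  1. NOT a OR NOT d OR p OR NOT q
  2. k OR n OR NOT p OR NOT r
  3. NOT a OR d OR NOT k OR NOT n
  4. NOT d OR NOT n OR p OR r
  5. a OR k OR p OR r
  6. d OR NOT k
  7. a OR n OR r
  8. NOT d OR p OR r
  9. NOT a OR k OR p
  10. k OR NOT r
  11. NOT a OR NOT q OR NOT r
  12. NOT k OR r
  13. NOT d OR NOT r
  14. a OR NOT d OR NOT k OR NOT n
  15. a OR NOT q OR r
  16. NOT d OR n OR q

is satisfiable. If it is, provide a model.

Try k = True:
  (d OR NOT k) forces d = True.
  (NOT k OR r) forces r = True.
  clause (NOT d OR NOT r) is falsified — backtrack.
So k = False.
  then (k OR NOT r) forces r = False.
Set a = True.
  then (NOT a OR k OR p) forces p = True.
Set d = True.
Set n = True.
Set q = True.
All clauses satisfied.

k: False; a: True; d: True; p: True; n: True; q: True; r: False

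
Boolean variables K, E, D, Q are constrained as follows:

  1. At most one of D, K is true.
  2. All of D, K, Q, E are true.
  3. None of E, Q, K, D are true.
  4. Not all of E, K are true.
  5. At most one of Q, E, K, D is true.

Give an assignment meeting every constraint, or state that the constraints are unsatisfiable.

Case K = True:
  Constraint (3) is violated (K=T) — contradiction.
Case K = False:
  Constraint (2) is violated (K=F) — contradiction.
Both cases fail — unsatisfiable.

Unsatisfiable — no assignment works.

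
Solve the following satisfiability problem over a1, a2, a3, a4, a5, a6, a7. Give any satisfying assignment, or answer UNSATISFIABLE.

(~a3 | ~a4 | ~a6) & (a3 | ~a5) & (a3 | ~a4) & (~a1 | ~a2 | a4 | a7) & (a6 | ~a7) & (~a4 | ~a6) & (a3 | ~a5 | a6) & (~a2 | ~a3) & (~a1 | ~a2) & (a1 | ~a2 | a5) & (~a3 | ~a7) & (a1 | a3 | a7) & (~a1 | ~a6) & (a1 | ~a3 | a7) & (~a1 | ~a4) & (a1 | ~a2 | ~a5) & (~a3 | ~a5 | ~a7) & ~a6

a1: True, a2: False, a3: True, a4: False, a5: False, a6: False, a7: False

Unit clause (~a6) forces a6 = False.
In (a6 | ~a7) only ~a7 is left, so a7 = False.
Try a1 = False:
  (a1 | a3 | a7) forces a3 = True.
  clause (a1 | ~a3 | a7) is falsified — backtrack.
So a1 = True.
  then (~a1 | ~a2) forces a2 = False.
  then (~a1 | ~a4) forces a4 = False.
Set a3 = True.
Set a5 = False.
All clauses satisfied.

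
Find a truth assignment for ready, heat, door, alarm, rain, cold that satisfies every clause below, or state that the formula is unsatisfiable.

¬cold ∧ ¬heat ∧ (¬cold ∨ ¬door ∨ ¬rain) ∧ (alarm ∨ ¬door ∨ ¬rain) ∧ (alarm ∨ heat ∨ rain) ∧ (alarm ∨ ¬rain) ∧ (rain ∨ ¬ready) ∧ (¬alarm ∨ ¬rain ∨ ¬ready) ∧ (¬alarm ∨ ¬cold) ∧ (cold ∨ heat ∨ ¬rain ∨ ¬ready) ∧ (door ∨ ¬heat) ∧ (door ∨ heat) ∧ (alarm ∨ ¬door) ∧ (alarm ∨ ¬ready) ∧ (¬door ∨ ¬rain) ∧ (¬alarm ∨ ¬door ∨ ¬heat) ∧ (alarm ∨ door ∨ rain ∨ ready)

Unit clause (¬cold) forces cold = False.
Unit clause (¬heat) forces heat = False.
In (door ∨ heat) only door is left, so door = True.
In (alarm ∨ ¬door) only alarm is left, so alarm = True.
In (¬door ∨ ¬rain) only ¬rain is left, so rain = False.
In (rain ∨ ¬ready) only ¬ready is left, so ready = False.
All clauses satisfied.

ready = False, heat = False, door = True, alarm = True, rain = False, cold = False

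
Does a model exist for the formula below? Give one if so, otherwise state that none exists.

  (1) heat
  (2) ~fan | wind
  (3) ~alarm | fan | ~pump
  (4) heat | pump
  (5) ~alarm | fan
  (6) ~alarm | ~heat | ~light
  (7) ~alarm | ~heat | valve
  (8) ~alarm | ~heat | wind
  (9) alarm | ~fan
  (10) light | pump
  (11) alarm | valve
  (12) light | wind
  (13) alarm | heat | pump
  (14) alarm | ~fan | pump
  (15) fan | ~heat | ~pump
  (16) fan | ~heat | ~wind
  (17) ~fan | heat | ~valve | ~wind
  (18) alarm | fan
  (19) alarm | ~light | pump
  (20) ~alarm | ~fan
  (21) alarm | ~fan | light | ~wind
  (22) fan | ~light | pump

No satisfying assignment exists.

Case alarm = True:
  (heat) forces heat = True.
  (~alarm | fan) forces fan = True.
  Clause (~alarm | ~fan) is falsified — contradiction.
Case alarm = False:
  (heat) forces heat = True.
  (alarm | ~fan) forces fan = False.
  Clause (alarm | fan) is falsified — contradiction.
Both cases fail, so the formula is unsatisfiable.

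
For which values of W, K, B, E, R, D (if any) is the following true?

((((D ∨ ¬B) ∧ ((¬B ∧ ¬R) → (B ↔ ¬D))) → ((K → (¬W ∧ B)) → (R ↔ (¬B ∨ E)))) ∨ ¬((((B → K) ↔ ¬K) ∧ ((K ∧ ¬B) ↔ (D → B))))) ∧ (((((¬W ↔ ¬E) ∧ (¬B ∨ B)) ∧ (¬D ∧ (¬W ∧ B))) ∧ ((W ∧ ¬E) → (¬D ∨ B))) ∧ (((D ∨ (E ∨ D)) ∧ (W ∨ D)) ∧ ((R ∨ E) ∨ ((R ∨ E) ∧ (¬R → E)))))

No satisfying assignment exists.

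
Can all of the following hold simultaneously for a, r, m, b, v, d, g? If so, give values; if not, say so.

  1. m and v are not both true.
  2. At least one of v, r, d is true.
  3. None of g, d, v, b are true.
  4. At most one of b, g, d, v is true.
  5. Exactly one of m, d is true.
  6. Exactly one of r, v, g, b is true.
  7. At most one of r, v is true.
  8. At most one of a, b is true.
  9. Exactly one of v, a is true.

a=T, r=T, m=T, b=F, v=F, d=F, g=F

  (1) m=T, v=F — not both ✓
  (2) {v, r, d}: 1 true — at least one ✓
  (3) {g, d, v, b}: 0 true — none ✓
  (4) {b, g, d, v}: 0 true — at most one ✓
  (5) {m, d}: 1 true — exactly one ✓
  (6) {r, v, g, b}: 1 true — exactly one ✓
  (7) {r, v}: 1 true — at most one ✓
  (8) {a, b}: 1 true — at most one ✓
  (9) {v, a}: 1 true — exactly one ✓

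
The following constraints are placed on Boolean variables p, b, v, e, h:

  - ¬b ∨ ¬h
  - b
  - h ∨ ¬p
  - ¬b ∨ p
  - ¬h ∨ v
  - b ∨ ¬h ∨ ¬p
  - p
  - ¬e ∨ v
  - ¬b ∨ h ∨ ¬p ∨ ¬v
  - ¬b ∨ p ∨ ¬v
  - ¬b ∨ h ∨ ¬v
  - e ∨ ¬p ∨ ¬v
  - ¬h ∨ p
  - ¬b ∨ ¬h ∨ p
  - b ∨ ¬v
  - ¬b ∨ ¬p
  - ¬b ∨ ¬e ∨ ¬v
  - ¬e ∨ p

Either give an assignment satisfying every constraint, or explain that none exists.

No satisfying assignment exists.

Case p = True:
  (b) forces b = True.
  Clause (¬b ∨ ¬p) is falsified — contradiction.
Case p = False:
  Clause (p) is falsified — contradiction.
Both cases fail, so the formula is unsatisfiable.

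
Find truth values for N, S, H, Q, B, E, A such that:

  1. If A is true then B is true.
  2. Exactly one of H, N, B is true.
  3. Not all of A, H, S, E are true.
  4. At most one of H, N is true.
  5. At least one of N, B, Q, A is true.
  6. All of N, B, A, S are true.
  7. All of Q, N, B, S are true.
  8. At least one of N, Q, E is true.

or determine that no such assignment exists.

The formula is unsatisfiable.

Case N = True:
  (2) with N=T forces H = False.
  (2) with N=T forces B = False.
  Constraint (6) is violated (B=F) — contradiction.
Case N = False:
  Constraint (6) is violated (N=F) — contradiction.
Both cases fail — unsatisfiable.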